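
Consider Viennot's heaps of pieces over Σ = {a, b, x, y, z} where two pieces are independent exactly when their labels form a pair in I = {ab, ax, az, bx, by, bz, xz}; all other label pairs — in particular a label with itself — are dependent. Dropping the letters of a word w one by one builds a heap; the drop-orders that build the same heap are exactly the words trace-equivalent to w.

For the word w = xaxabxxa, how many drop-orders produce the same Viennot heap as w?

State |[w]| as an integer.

drop 0:x onto floor
drop 1:a onto floor
drop 2:x onto {0:x}
drop 3:a onto {1:a}
drop 4:b onto floor
drop 5:x onto {2:x}
drop 6:x onto {5:x}
drop 7:a onto {3:a}
ground layer = {0:x, 1:a, 4:b}
drop-orders for the pieces not yet dropped (sum over which currently-grounded one goes next):
  1 to go: {4} 1  {6} 1  {7} 1
  2 to go: {3,7} 1  {4,6} 2  {4,7} 2  {5,6} 1  {6,7} 2
  3 to go: {1,3,7} 1  {2,5,6} 1  {3,4,7} 3  {3,6,7} 3  {4,5,6} 3  {4,6,7} 6  {5,6,7} 3
  4 to go: {0,2,5,6} 1  {1,3,4,7} 4  {1,3,6,7} 4  {2,4,5,6} 4  {2,5,6,7} 4  {3,4,6,7} 12  {3,5,6,7} 6  {4,5,6,7} 12
  5 to go: {0,2,4,5,6} 5  {0,2,5,6,7} 5  {1,3,4,6,7} 20  {1,3,5,6,7} 10  {2,3,5,6,7} 10  {2,4,5,6,7} 20  {3,4,5,6,7} 30
  6 to go: {0,2,3,5,6,7} 15  {0,2,4,5,6,7} 30  {1,2,3,5,6,7} 20  {1,3,4,5,6,7} 60  {2,3,4,5,6,7} 60
  if 0:x drops first: 140 orders
  if 1:a drops first: 105 orders
  if 4:b drops first: 35 orders
heap linearizations: 280

280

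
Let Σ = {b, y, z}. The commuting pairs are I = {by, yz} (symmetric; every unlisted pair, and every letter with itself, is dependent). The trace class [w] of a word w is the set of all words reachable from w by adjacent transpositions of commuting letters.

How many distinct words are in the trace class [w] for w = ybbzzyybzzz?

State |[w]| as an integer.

165

#0=y has no predecessor
#1=b has no predecessor
#2=b depends on [1:b]
#3=z depends on [2:b]
#4=z depends on [3:z]
#5=y depends on [0:y]
#6=y depends on [5:y]
#7=b depends on [4:z]
#8=z depends on [7:b]
#9=z depends on [8:z]
#10=z depends on [9:z]
sources: [0:y, 1:b]
N(rest) = Σ N(rest − s) over sources s of rest; N(one piece) = 1:
  size 1 → [6]=1  [10]=1
  size 2 → [5,6]=1  [6,10]=2  [9,10]=1
  size 3 → [0,5,6]=1  [5,6,10]=3  [6,9,10]=3  [8,9,10]=1
  size 4 → [0,5,6,10]=4  [5,6,9,10]=6  [6,8,9,10]=4  [7,8,9,10]=1
  size 5 → [0,5,6,9,10]=10  [4,7,8,9,10]=1  [5,6,8,9,10]=10  [6,7,8,9,10]=5
  size 6 → [0,5,6,8,9,10]=20  [3,4,7,8,9,10]=1  [4,6,7,8,9,10]=6  [5,6,7,8,9,10]=15
  size 7 → [0,5,6,7,8,9,10]=35  [2,3,4,7,8,9,10]=1  [3,4,6,7,8,9,10]=7  [4,5,6,7,8,9,10]=21
  size 8 → [0,4,5,6,7,8,9,10]=56  [1,2,3,4,7,8,9,10]=1  [2,3,4,6,7,8,9,10]=8  [3,4,5,6,7,8,9,10]=28
  size 9 → [0,3,4,5,6,7,8,9,10]=84  [1,2,3,4,6,7,8,9,10]=9  [2,3,4,5,6,7,8,9,10]=36
  first=0(y) contributes 45
  first=1(b) contributes 120
|[w]| = 165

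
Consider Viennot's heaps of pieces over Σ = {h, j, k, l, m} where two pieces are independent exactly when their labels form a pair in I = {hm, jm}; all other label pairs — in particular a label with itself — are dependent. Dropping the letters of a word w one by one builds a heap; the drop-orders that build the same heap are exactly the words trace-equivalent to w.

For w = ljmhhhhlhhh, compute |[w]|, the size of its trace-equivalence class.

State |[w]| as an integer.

#0=l has no predecessor
#1=j depends on [0:l]
#2=m depends on [0:l]
#3=h depends on [1:j]
#4=h depends on [3:h]
#5=h depends on [4:h]
#6=h depends on [5:h]
#7=l depends on [2:m, 6:h]
#8=h depends on [7:l]
#9=h depends on [8:h]
#10=h depends on [9:h]
sources: [0:l]
N(rest) = Σ N(rest − s) over sources s of rest; N(one piece) = 1:
  size 1 → [10]=1
  size 2 → [9,10]=1
  size 3 → [8,9,10]=1
  size 4 → [7,8,9,10]=1
  size 5 → [2,7,8,9,10]=1  [6,7,8,9,10]=1
  size 6 → [2,6,7,8,9,10]=2  [5,6,7,8,9,10]=1
  size 7 → [2,5,6,7,8,9,10]=3  [4,5,6,7,8,9,10]=1
  size 8 → [2,4,5,6,7,8,9,10]=4  [3,4,5,6,7,8,9,10]=1
  size 9 → [1,3,4,5,6,7,8,9,10]=1  [2,3,4,5,6,7,8,9,10]=5
  first=0(l) contributes 6

6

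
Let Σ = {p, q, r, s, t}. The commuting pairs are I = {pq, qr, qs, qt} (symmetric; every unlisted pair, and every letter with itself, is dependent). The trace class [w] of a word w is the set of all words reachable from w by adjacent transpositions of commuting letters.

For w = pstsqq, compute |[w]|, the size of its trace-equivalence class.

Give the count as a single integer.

15

drop 0:p onto floor
drop 1:s onto {0:p}
drop 2:t onto {1:s}
drop 3:s onto {2:t}
drop 4:q onto floor
drop 5:q onto {4:q}
ground layer = {0:p, 4:q}
drop-orders for the pieces not yet dropped (sum over which currently-grounded one goes next):
  1 to go: {3} 1  {5} 1
  2 to go: {2,3} 1  {3,5} 2  {4,5} 1
  3 to go: {1,2,3} 1  {2,3,5} 3  {3,4,5} 3
  4 to go: {0,1,2,3} 1  {1,2,3,5} 4  {2,3,4,5} 6
  if 0:p drops first: 10 orders
  if 4:q drops first: 5 orders
heap linearizations: 15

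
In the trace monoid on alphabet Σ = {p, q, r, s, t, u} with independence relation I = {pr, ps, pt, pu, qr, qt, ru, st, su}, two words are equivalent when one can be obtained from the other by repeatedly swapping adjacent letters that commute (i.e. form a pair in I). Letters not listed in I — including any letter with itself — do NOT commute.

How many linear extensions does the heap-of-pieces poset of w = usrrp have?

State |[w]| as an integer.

drop 0:u onto floor
drop 1:s onto floor
drop 2:r onto {1:s}
drop 3:r onto {2:r}
drop 4:p onto floor
ground layer = {0:u, 1:s, 4:p}
drop-orders for the pieces not yet dropped (sum over which currently-grounded one goes next):
  1 to go: {0} 1  {3} 1  {4} 1
  2 to go: {0,3} 2  {0,4} 2  {2,3} 1  {3,4} 2
  3 to go: {0,2,3} 3  {0,3,4} 6  {1,2,3} 1  {2,3,4} 3
  if 0:u drops first: 4 orders
  if 1:s drops first: 12 orders
  if 4:p drops first: 4 orders
heap linearizations: 20

20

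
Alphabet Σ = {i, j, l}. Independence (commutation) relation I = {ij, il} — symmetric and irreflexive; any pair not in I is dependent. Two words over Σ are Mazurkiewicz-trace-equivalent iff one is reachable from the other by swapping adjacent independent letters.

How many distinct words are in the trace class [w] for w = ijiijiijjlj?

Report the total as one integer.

drop 0:i onto floor
drop 1:j onto floor
drop 2:i onto {0:i}
drop 3:i onto {2:i}
drop 4:j onto {1:j}
drop 5:i onto {3:i}
drop 6:i onto {5:i}
drop 7:j onto {4:j}
drop 8:j onto {7:j}
drop 9:l onto {8:j}
drop 10:j onto {9:l}
ground layer = {0:i, 1:j}
drop-orders for the pieces not yet dropped (sum over which currently-grounded one goes next):
  1 to go: {6} 1  {10} 1
  2 to go: {5,6} 1  {6,10} 2  {9,10} 1
  3 to go: {3,5,6} 1  {5,6,10} 3  {6,9,10} 3  {8,9,10} 1
  4 to go: {2,3,5,6} 1  {3,5,6,10} 4  {5,6,9,10} 6  {6,8,9,10} 4  {7,8,9,10} 1
  5 to go: {0,2,3,5,6} 1  {2,3,5,6,10} 5  {3,5,6,9,10} 10  {4,7,8,9,10} 1  {5,6,8,9,10} 10  {6,7,8,9,10} 5
  6 to go: {0,2,3,5,6,10} 6  {1,4,7,8,9,10} 1  {2,3,5,6,9,10} 15  {3,5,6,8,9,10} 20  {4,6,7,8,9,10} 6  {5,6,7,8,9,10} 15
  7 to go: {0,2,3,5,6,9,10} 21  {1,4,6,7,8,9,10} 7  {2,3,5,6,8,9,10} 35  {3,5,6,7,8,9,10} 35  {4,5,6,7,8,9,10} 21
  8 to go: {0,2,3,5,6,8,9,10} 56  {1,4,5,6,7,8,9,10} 28  {2,3,5,6,7,8,9,10} 70  {3,4,5,6,7,8,9,10} 56
  9 to go: {0,2,3,5,6,7,8,9,10} 126  {1,3,4,5,6,7,8,9,10} 84  {2,3,4,5,6,7,8,9,10} 126
  if 0:i drops first: 210 orders
  if 1:j drops first: 252 orders
heap linearizations: 462

462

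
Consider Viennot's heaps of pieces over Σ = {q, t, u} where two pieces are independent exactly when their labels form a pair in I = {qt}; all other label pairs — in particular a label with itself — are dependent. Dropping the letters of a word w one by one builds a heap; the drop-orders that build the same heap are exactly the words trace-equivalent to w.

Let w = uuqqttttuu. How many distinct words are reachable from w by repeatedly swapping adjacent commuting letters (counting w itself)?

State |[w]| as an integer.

15

#0=u has no predecessor
#1=u depends on [0:u]
#2=q depends on [1:u]
#3=q depends on [2:q]
#4=t depends on [1:u]
#5=t depends on [4:t]
#6=t depends on [5:t]
#7=t depends on [6:t]
#8=u depends on [3:q, 7:t]
#9=u depends on [8:u]
sources: [0:u]
N(rest) = Σ N(rest − s) over sources s of rest; N(one piece) = 1:
  size 1 → [9]=1
  size 2 → [8,9]=1
  size 3 → [3,8,9]=1  [7,8,9]=1
  size 4 → [2,3,8,9]=1  [3,7,8,9]=2  [6,7,8,9]=1
  size 5 → [2,3,7,8,9]=3  [3,6,7,8,9]=3  [5,6,7,8,9]=1
  size 6 → [2,3,6,7,8,9]=6  [3,5,6,7,8,9]=4  [4,5,6,7,8,9]=1
  size 7 → [2,3,5,6,7,8,9]=10  [3,4,5,6,7,8,9]=5
  size 8 → [2,3,4,5,6,7,8,9]=15
  first=0(u) contributes 15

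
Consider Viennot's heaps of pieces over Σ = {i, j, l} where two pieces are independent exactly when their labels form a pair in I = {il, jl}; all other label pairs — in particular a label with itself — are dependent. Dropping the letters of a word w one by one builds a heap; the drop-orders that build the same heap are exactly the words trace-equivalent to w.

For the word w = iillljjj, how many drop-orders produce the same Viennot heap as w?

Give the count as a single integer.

56

drop 0:i onto floor
drop 1:i onto {0:i}
drop 2:l onto floor
drop 3:l onto {2:l}
drop 4:l onto {3:l}
drop 5:j onto {1:i}
drop 6:j onto {5:j}
drop 7:j onto {6:j}
ground layer = {0:i, 2:l}
drop-orders for the pieces not yet dropped (sum over which currently-grounded one goes next):
  1 to go: {4} 1  {7} 1
  2 to go: {3,4} 1  {4,7} 2  {6,7} 1
  3 to go: {2,3,4} 1  {3,4,7} 3  {4,6,7} 3  {5,6,7} 1
  4 to go: {1,5,6,7} 1  {2,3,4,7} 4  {3,4,6,7} 6  {4,5,6,7} 4
  5 to go: {0,1,5,6,7} 1  {1,4,5,6,7} 5  {2,3,4,6,7} 10  {3,4,5,6,7} 10
  6 to go: {0,1,4,5,6,7} 6  {1,3,4,5,6,7} 15  {2,3,4,5,6,7} 20
  if 0:i drops first: 35 orders
  if 2:l drops first: 21 orders
heap linearizations: 56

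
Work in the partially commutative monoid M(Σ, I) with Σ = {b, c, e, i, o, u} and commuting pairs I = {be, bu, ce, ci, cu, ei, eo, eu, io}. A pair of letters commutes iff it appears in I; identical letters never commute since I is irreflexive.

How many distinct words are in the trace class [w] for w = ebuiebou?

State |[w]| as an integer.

0(e) covers ∅
1(b) covers ∅
2(u) covers ∅
3(i) covers 1:b, 2:u
4(e) covers 0:e
5(b) covers 3:i
6(o) covers 5:b
7(u) covers 6:o
floor of heap: 0:e, 1:b, 2:u
completions by unplaced set U, small U first (add the entries for U minus each lowest piece of U):
  |U|=1: {4}:1  {7}:1
  |U|=2: {0,4}:1  {4,7}:2  {6,7}:1
  |U|=3: {0,4,7}:3  {4,6,7}:3  {5,6,7}:1
  |U|=4: {0,4,6,7}:6  {3,5,6,7}:1  {4,5,6,7}:4
  |U|=5: {0,4,5,6,7}:10  {1,3,5,6,7}:1  {2,3,5,6,7}:1  {3,4,5,6,7}:5
  |U|=6: {0,3,4,5,6,7}:15  {1,2,3,5,6,7}:2  {1,3,4,5,6,7}:6  {2,3,4,5,6,7}:6
  start at 0(e): 14
  start at 1(b): 21
  start at 2(u): 21
sum over floor = 56

56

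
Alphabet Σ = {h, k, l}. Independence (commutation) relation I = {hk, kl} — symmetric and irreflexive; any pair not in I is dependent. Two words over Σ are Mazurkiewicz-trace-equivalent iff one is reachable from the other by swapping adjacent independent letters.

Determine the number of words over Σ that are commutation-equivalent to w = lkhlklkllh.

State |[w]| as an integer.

drop 0:l onto floor
drop 1:k onto floor
drop 2:h onto {0:l}
drop 3:l onto {2:h}
drop 4:k onto {1:k}
drop 5:l onto {3:l}
drop 6:k onto {4:k}
drop 7:l onto {5:l}
drop 8:l onto {7:l}
drop 9:h onto {8:l}
ground layer = {0:l, 1:k}
drop-orders for the pieces not yet dropped (sum over which currently-grounded one goes next):
  1 to go: {6} 1  {9} 1
  2 to go: {4,6} 1  {6,9} 2  {8,9} 1
  3 to go: {1,4,6} 1  {4,6,9} 3  {6,8,9} 3  {7,8,9} 1
  4 to go: {1,4,6,9} 4  {4,6,8,9} 6  {5,7,8,9} 1  {6,7,8,9} 4
  5 to go: {1,4,6,8,9} 10  {3,5,7,8,9} 1  {4,6,7,8,9} 10  {5,6,7,8,9} 5
  6 to go: {1,4,6,7,8,9} 20  {2,3,5,7,8,9} 1  {3,5,6,7,8,9} 6  {4,5,6,7,8,9} 15
  7 to go: {0,2,3,5,7,8,9} 1  {1,4,5,6,7,8,9} 35  {2,3,5,6,7,8,9} 7  {3,4,5,6,7,8,9} 21
  8 to go: {0,2,3,5,6,7,8,9} 8  {1,3,4,5,6,7,8,9} 56  {2,3,4,5,6,7,8,9} 28
  if 0:l drops first: 84 orders
  if 1:k drops first: 36 orders
heap linearizations: 120

120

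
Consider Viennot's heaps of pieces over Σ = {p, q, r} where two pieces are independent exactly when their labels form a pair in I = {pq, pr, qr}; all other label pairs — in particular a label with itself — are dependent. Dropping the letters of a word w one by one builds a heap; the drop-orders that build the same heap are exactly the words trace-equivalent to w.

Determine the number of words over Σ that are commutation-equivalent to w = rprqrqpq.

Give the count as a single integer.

#0=r has no predecessor
#1=p has no predecessor
#2=r depends on [0:r]
#3=q has no predecessor
#4=r depends on [2:r]
#5=q depends on [3:q]
#6=p depends on [1:p]
#7=q depends on [5:q]
sources: [0:r, 1:p, 3:q]
N(rest) = Σ N(rest − s) over sources s of rest; N(one piece) = 1:
  size 1 → [4]=1  [6]=1  [7]=1
  size 2 → [1,6]=1  [2,4]=1  [4,6]=2  [4,7]=2  [5,7]=1  [6,7]=2
  size 3 → [0,2,4]=1  [1,4,6]=3  [1,6,7]=3  [2,4,6]=3  [2,4,7]=3  [3,5,7]=1  [4,5,7]=3  [4,6,7]=6  [5,6,7]=3
  size 4 → [0,2,4,6]=4  [0,2,4,7]=4  [1,2,4,6]=6  [1,4,6,7]=12  [1,5,6,7]=6  [2,4,5,7]=6  [2,4,6,7]=12  [3,4,5,7]=4  [3,5,6,7]=4  [4,5,6,7]=12
  size 5 → [0,1,2,4,6]=10  [0,2,4,5,7]=10  [0,2,4,6,7]=20  [1,2,4,6,7]=30  [1,3,5,6,7]=10  [1,4,5,6,7]=30  [2,3,4,5,7]=10  [2,4,5,6,7]=30  [3,4,5,6,7]=20
  size 6 → [0,1,2,4,6,7]=60  [0,2,3,4,5,7]=20  [0,2,4,5,6,7]=60  [1,2,4,5,6,7]=90  [1,3,4,5,6,7]=60  [2,3,4,5,6,7]=60
  first=0(r) contributes 210
  first=1(p) contributes 140
  first=3(q) contributes 210
|[w]| = 560

560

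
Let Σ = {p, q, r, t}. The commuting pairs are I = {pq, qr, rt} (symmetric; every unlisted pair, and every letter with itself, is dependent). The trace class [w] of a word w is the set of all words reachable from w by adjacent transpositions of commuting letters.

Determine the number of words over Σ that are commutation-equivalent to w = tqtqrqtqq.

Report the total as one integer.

piece 0:t — minimal
piece 1:q rests on {0:t}
piece 2:t rests on {1:q}
piece 3:q rests on {2:t}
piece 4:r — minimal
piece 5:q rests on {3:q}
piece 6:t rests on {5:q}
piece 7:q rests on {6:t}
piece 8:q rests on {7:q}
minimal pieces: {0:t, 4:r}
ways to finish when only these pieces remain (= sum over removing one remaining piece with nothing left below it):
  1 left: {4}→1  {8}→1
  2 left: {4,8}→2  {7,8}→1
  3 left: {4,7,8}→3  {6,7,8}→1
  4 left: {4,6,7,8}→4  {5,6,7,8}→1
  5 left: {3,5,6,7,8}→1  {4,5,6,7,8}→5
  6 left: {2,3,5,6,7,8}→1  {3,4,5,6,7,8}→6
  7 left: {1,2,3,5,6,7,8}→1  {2,3,4,5,6,7,8}→7
  placing 0:t first → 8 extensions
  placing 4:r first → 1 extensions
total linear extensions = 9

9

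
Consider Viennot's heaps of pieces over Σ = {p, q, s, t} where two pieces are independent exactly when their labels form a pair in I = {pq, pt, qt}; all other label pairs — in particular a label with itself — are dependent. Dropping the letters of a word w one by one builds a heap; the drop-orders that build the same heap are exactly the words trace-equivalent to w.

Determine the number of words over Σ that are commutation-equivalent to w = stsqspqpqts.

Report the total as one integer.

30

0(s) covers ∅
1(t) covers 0:s
2(s) covers 1:t
3(q) covers 2:s
4(s) covers 3:q
5(p) covers 4:s
6(q) covers 4:s
7(p) covers 5:p
8(q) covers 6:q
9(t) covers 4:s
10(s) covers 7:p, 8:q, 9:t
floor of heap: 0:s
completions by unplaced set U, small U first (add the entries for U minus each lowest piece of U):
  |U|=1: {10}:1
  |U|=2: {7,10}:1  {8,10}:1  {9,10}:1
  |U|=3: {5,7,10}:1  {6,8,10}:1  {7,8,10}:2  {7,9,10}:2  {8,9,10}:2
  |U|=4: {5,7,8,10}:3  {5,7,9,10}:3  {6,7,8,10}:3  {6,8,9,10}:3  {7,8,9,10}:6
  |U|=5: {5,6,7,8,10}:6  {5,7,8,9,10}:12  {6,7,8,9,10}:12
  |U|=6: {5,6,7,8,9,10}:30
  |U|=7: {4,5,6,7,8,9,10}:30
  |U|=8: {3,4,5,6,7,8,9,10}:30
  |U|=9: {2,3,4,5,6,7,8,9,10}:30
  start at 0(s): 30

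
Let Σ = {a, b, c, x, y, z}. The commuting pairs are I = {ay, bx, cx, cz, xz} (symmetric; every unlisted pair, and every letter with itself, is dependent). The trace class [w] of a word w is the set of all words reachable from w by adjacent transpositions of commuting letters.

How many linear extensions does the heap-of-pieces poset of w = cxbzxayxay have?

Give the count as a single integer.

piece 0:c — minimal
piece 1:x — minimal
piece 2:b rests on {0:c}
piece 3:z rests on {2:b}
piece 4:x rests on {1:x}
piece 5:a rests on {3:z, 4:x}
piece 6:y rests on {3:z, 4:x}
piece 7:x rests on {5:a, 6:y}
piece 8:a rests on {7:x}
piece 9:y rests on {7:x}
minimal pieces: {0:c, 1:x}
ways to finish when only these pieces remain (= sum over removing one remaining piece with nothing left below it):
  1 left: {8}→1  {9}→1
  2 left: {8,9}→2
  3 left: {7,8,9}→2
  4 left: {5,7,8,9}→2  {6,7,8,9}→2
  5 left: {5,6,7,8,9}→4
  6 left: {3,5,6,7,8,9}→4  {4,5,6,7,8,9}→4
  7 left: {1,4,5,6,7,8,9}→4  {2,3,5,6,7,8,9}→4  {3,4,5,6,7,8,9}→8
  8 left: {0,2,3,5,6,7,8,9}→4  {1,3,4,5,6,7,8,9}→12  {2,3,4,5,6,7,8,9}→12
  placing 0:c first → 24 extensions
  placing 1:x first → 16 extensions
total linear extensions = 40

40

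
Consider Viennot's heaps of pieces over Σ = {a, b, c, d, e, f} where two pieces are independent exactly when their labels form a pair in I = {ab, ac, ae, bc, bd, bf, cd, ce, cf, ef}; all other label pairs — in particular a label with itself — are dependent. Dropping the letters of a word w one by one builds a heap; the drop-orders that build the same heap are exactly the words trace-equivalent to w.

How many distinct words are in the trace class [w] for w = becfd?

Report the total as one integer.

15

drop 0:b onto floor
drop 1:e onto {0:b}
drop 2:c onto floor
drop 3:f onto floor
drop 4:d onto {1:e, 3:f}
ground layer = {0:b, 2:c, 3:f}
drop-orders for the pieces not yet dropped (sum over which currently-grounded one goes next):
  1 to go: {2} 1  {4} 1
  2 to go: {1,4} 1  {2,4} 2  {3,4} 1
  3 to go: {0,1,4} 1  {1,2,4} 3  {1,3,4} 2  {2,3,4} 3
  if 0:b drops first: 8 orders
  if 2:c drops first: 3 orders
  if 3:f drops first: 4 orders
heap linearizations: 15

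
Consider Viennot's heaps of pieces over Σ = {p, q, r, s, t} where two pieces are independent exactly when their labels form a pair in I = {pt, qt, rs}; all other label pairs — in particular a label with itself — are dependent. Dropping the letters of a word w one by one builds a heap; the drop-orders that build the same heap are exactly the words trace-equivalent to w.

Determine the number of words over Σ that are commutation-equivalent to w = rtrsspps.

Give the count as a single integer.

3

0(r) covers ∅
1(t) covers 0:r
2(r) covers 1:t
3(s) covers 1:t
4(s) covers 3:s
5(p) covers 2:r, 4:s
6(p) covers 5:p
7(s) covers 6:p
floor of heap: 0:r
completions by unplaced set U, small U first (add the entries for U minus each lowest piece of U):
  |U|=1: {7}:1
  |U|=2: {6,7}:1
  |U|=3: {5,6,7}:1
  |U|=4: {2,5,6,7}:1  {4,5,6,7}:1
  |U|=5: {2,4,5,6,7}:2  {3,4,5,6,7}:1
  |U|=6: {2,3,4,5,6,7}:3
  start at 0(r): 3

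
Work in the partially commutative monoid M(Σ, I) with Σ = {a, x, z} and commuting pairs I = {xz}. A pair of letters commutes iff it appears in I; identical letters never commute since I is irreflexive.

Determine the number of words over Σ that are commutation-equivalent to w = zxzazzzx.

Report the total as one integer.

12

#0=z has no predecessor
#1=x has no predecessor
#2=z depends on [0:z]
#3=a depends on [1:x, 2:z]
#4=z depends on [3:a]
#5=z depends on [4:z]
#6=z depends on [5:z]
#7=x depends on [3:a]
sources: [0:z, 1:x]
N(rest) = Σ N(rest − s) over sources s of rest; N(one piece) = 1:
  size 1 → [6]=1  [7]=1
  size 2 → [5,6]=1  [6,7]=2
  size 3 → [4,5,6]=1  [5,6,7]=3
  size 4 → [4,5,6,7]=4
  size 5 → [3,4,5,6,7]=4
  size 6 → [1,3,4,5,6,7]=4  [2,3,4,5,6,7]=4
  first=0(z) contributes 8
  first=1(x) contributes 4
|[w]| = 12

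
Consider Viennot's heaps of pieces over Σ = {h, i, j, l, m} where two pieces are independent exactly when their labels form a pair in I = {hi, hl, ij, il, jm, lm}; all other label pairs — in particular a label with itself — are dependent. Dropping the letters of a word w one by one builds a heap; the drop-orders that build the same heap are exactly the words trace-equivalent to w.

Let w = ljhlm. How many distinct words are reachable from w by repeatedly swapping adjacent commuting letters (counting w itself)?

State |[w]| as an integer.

3

drop 0:l onto floor
drop 1:j onto {0:l}
drop 2:h onto {1:j}
drop 3:l onto {1:j}
drop 4:m onto {2:h}
ground layer = {0:l}
drop-orders for the pieces not yet dropped (sum over which currently-grounded one goes next):
  1 to go: {3} 1  {4} 1
  2 to go: {2,4} 1  {3,4} 2
  3 to go: {2,3,4} 3
  if 0:l drops first: 3 orders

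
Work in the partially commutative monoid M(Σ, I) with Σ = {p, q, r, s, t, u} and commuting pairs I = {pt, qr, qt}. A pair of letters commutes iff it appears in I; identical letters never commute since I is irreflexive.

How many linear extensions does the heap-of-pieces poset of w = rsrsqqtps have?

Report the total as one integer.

4

#0=r has no predecessor
#1=s depends on [0:r]
#2=r depends on [1:s]
#3=s depends on [2:r]
#4=q depends on [3:s]
#5=q depends on [4:q]
#6=t depends on [3:s]
#7=p depends on [5:q]
#8=s depends on [6:t, 7:p]
sources: [0:r]
N(rest) = Σ N(rest − s) over sources s of rest; N(one piece) = 1:
  size 1 → [8]=1
  size 2 → [6,8]=1  [7,8]=1
  size 3 → [5,7,8]=1  [6,7,8]=2
  size 4 → [4,5,7,8]=1  [5,6,7,8]=3
  size 5 → [4,5,6,7,8]=4
  size 6 → [3,4,5,6,7,8]=4
  size 7 → [2,3,4,5,6,7,8]=4
  first=0(r) contributes 4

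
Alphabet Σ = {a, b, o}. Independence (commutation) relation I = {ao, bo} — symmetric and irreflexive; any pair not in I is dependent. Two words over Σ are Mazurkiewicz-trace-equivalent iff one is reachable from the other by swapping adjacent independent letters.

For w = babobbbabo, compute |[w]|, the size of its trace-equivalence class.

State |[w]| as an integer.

drop 0:b onto floor
drop 1:a onto {0:b}
drop 2:b onto {1:a}
drop 3:o onto floor
drop 4:b onto {2:b}
drop 5:b onto {4:b}
drop 6:b onto {5:b}
drop 7:a onto {6:b}
drop 8:b onto {7:a}
drop 9:o onto {3:o}
ground layer = {0:b, 3:o}
drop-orders for the pieces not yet dropped (sum over which currently-grounded one goes next):
  1 to go: {8} 1  {9} 1
  2 to go: {3,9} 1  {7,8} 1  {8,9} 2
  3 to go: {3,8,9} 3  {6,7,8} 1  {7,8,9} 3
  4 to go: {3,7,8,9} 6  {5,6,7,8} 1  {6,7,8,9} 4
  5 to go: {3,6,7,8,9} 10  {4,5,6,7,8} 1  {5,6,7,8,9} 5
  6 to go: {2,4,5,6,7,8} 1  {3,5,6,7,8,9} 15  {4,5,6,7,8,9} 6
  7 to go: {1,2,4,5,6,7,8} 1  {2,4,5,6,7,8,9} 7  {3,4,5,6,7,8,9} 21
  8 to go: {0,1,2,4,5,6,7,8} 1  {1,2,4,5,6,7,8,9} 8  {2,3,4,5,6,7,8,9} 28
  if 0:b drops first: 36 orders
  if 3:o drops first: 9 orders
heap linearizations: 45

45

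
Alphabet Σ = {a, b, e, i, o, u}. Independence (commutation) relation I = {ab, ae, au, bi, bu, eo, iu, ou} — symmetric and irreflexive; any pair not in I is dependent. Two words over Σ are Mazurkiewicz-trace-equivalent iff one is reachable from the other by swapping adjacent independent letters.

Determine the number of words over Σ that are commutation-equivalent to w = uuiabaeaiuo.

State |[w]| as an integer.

piece 0:u — minimal
piece 1:u rests on {0:u}
piece 2:i — minimal
piece 3:a rests on {2:i}
piece 4:b — minimal
piece 5:a rests on {3:a}
piece 6:e rests on {1:u, 2:i, 4:b}
piece 7:a rests on {5:a}
piece 8:i rests on {6:e, 7:a}
piece 9:u rests on {6:e}
piece 10:o rests on {8:i}
minimal pieces: {0:u, 2:i, 4:b}
ways to finish when only these pieces remain (= sum over removing one remaining piece with nothing left below it):
  1 left: {9}→1  {10}→1
  2 left: {8,10}→1  {9,10}→2
  3 left: {7,8,10}→1  {8,9,10}→3
  4 left: {5,7,8,10}→1  {6,8,9,10}→3  {7,8,9,10}→4
  5 left: {1,6,8,9,10}→3  {3,5,7,8,10}→1  {4,6,8,9,10}→3  {5,7,8,9,10}→5  {6,7,8,9,10}→7
  6 left: {0,1,6,8,9,10}→3  {1,4,6,8,9,10}→6  {1,6,7,8,9,10}→10  {3,5,7,8,9,10}→6  {4,6,7,8,9,10}→10  {5,6,7,8,9,10}→12
  7 left: {0,1,4,6,8,9,10}→9  {0,1,6,7,8,9,10}→13  {1,4,6,7,8,9,10}→26  {1,5,6,7,8,9,10}→22  {3,5,6,7,8,9,10}→18  {4,5,6,7,8,9,10}→22
  8 left: {0,1,4,6,7,8,9,10}→48  {0,1,5,6,7,8,9,10}→35  {1,3,5,6,7,8,9,10}→40  {1,4,5,6,7,8,9,10}→70  {2,3,5,6,7,8,9,10}→18  {3,4,5,6,7,8,9,10}→40
  9 left: {0,1,3,5,6,7,8,9,10}→75  {0,1,4,5,6,7,8,9,10}→153  {1,2,3,5,6,7,8,9,10}→58  {1,3,4,5,6,7,8,9,10}→150  {2,3,4,5,6,7,8,9,10}→58
  placing 0:u first → 266 extensions
  placing 2:i first → 378 extensions
  placing 4:b first → 133 extensions
total linear extensions = 777

777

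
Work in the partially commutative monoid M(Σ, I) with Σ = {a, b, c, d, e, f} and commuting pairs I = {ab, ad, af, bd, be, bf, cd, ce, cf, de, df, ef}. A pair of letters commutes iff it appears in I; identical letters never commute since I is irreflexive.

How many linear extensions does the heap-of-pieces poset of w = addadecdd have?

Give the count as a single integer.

252

piece 0:a — minimal
piece 1:d — minimal
piece 2:d rests on {1:d}
piece 3:a rests on {0:a}
piece 4:d rests on {2:d}
piece 5:e rests on {3:a}
piece 6:c rests on {3:a}
piece 7:d rests on {4:d}
piece 8:d rests on {7:d}
minimal pieces: {0:a, 1:d}
ways to finish when only these pieces remain (= sum over removing one remaining piece with nothing left below it):
  1 left: {5}→1  {6}→1  {8}→1
  2 left: {5,6}→2  {5,8}→2  {6,8}→2  {7,8}→1
  3 left: {3,5,6}→2  {4,7,8}→1  {5,6,8}→6  {5,7,8}→3  {6,7,8}→3
  4 left: {0,3,5,6}→2  {2,4,7,8}→1  {3,5,6,8}→8  {4,5,7,8}→4  {4,6,7,8}→4  {5,6,7,8}→12
  5 left: {0,3,5,6,8}→10  {1,2,4,7,8}→1  {2,4,5,7,8}→5  {2,4,6,7,8}→5  {3,5,6,7,8}→20  {4,5,6,7,8}→20
  6 left: {0,3,5,6,7,8}→30  {1,2,4,5,7,8}→6  {1,2,4,6,7,8}→6  {2,4,5,6,7,8}→30  {3,4,5,6,7,8}→40
  7 left: {0,3,4,5,6,7,8}→70  {1,2,4,5,6,7,8}→42  {2,3,4,5,6,7,8}→70
  placing 0:a first → 112 extensions
  placing 1:d first → 140 extensions
total linear extensions = 252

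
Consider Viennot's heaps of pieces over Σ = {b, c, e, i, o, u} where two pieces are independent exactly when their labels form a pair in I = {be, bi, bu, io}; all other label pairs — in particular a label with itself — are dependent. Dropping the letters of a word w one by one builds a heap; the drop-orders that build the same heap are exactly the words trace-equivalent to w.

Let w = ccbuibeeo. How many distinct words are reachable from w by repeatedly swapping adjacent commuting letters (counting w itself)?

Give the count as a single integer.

0(c) covers ∅
1(c) covers 0:c
2(b) covers 1:c
3(u) covers 1:c
4(i) covers 3:u
5(b) covers 2:b
6(e) covers 4:i
7(e) covers 6:e
8(o) covers 5:b, 7:e
floor of heap: 0:c
completions by unplaced set U, small U first (add the entries for U minus each lowest piece of U):
  |U|=1: {8}:1
  |U|=2: {5,8}:1  {7,8}:1
  |U|=3: {2,5,8}:1  {5,7,8}:2  {6,7,8}:1
  |U|=4: {2,5,7,8}:3  {4,6,7,8}:1  {5,6,7,8}:3
  |U|=5: {2,5,6,7,8}:6  {3,4,6,7,8}:1  {4,5,6,7,8}:4
  |U|=6: {2,4,5,6,7,8}:10  {3,4,5,6,7,8}:5
  |U|=7: {2,3,4,5,6,7,8}:15
  start at 0(c): 15

15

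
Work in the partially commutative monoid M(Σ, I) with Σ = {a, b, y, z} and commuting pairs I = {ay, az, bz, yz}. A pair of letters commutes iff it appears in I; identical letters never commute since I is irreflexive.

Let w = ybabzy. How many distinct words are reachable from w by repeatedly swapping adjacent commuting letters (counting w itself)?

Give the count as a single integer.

0(y) covers ∅
1(b) covers 0:y
2(a) covers 1:b
3(b) covers 2:a
4(z) covers ∅
5(y) covers 3:b
floor of heap: 0:y, 4:z
completions by unplaced set U, small U first (add the entries for U minus each lowest piece of U):
  |U|=1: {4}:1  {5}:1
  |U|=2: {3,5}:1  {4,5}:2
  |U|=3: {2,3,5}:1  {3,4,5}:3
  |U|=4: {1,2,3,5}:1  {2,3,4,5}:4
  start at 0(y): 5
  start at 4(z): 1
sum over floor = 6

6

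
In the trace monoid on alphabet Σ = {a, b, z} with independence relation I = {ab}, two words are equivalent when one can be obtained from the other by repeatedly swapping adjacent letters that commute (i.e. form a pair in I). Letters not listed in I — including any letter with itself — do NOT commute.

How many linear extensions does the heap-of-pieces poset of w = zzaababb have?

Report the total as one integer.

20

#0=z has no predecessor
#1=z depends on [0:z]
#2=a depends on [1:z]
#3=a depends on [2:a]
#4=b depends on [1:z]
#5=a depends on [3:a]
#6=b depends on [4:b]
#7=b depends on [6:b]
sources: [0:z]
N(rest) = Σ N(rest − s) over sources s of rest; N(one piece) = 1:
  size 1 → [5]=1  [7]=1
  size 2 → [3,5]=1  [5,7]=2  [6,7]=1
  size 3 → [2,3,5]=1  [3,5,7]=3  [4,6,7]=1  [5,6,7]=3
  size 4 → [2,3,5,7]=4  [3,5,6,7]=6  [4,5,6,7]=4
  size 5 → [2,3,5,6,7]=10  [3,4,5,6,7]=10
  size 6 → [2,3,4,5,6,7]=20
  first=0(z) contributes 20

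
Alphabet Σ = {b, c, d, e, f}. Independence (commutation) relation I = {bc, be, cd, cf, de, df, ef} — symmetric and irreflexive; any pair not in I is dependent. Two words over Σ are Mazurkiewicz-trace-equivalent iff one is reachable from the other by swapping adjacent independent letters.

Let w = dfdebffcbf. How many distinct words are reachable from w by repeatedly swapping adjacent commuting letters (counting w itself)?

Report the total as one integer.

#0=d has no predecessor
#1=f has no predecessor
#2=d depends on [0:d]
#3=e has no predecessor
#4=b depends on [1:f, 2:d]
#5=f depends on [4:b]
#6=f depends on [5:f]
#7=c depends on [3:e]
#8=b depends on [6:f]
#9=f depends on [8:b]
sources: [0:d, 1:f, 3:e]
N(rest) = Σ N(rest − s) over sources s of rest; N(one piece) = 1:
  size 1 → [7]=1  [9]=1
  size 2 → [3,7]=1  [7,9]=2  [8,9]=1
  size 3 → [3,7,9]=3  [6,8,9]=1  [7,8,9]=3
  size 4 → [3,7,8,9]=6  [5,6,8,9]=1  [6,7,8,9]=4
  size 5 → [3,6,7,8,9]=10  [4,5,6,8,9]=1  [5,6,7,8,9]=5
  size 6 → [1,4,5,6,8,9]=1  [2,4,5,6,8,9]=1  [3,5,6,7,8,9]=15  [4,5,6,7,8,9]=6
  size 7 → [0,2,4,5,6,8,9]=1  [1,2,4,5,6,8,9]=2  [1,4,5,6,7,8,9]=7  [2,4,5,6,7,8,9]=7  [3,4,5,6,7,8,9]=21
  size 8 → [0,1,2,4,5,6,8,9]=3  [0,2,4,5,6,7,8,9]=8  [1,2,4,5,6,7,8,9]=16  [1,3,4,5,6,7,8,9]=28  [2,3,4,5,6,7,8,9]=28
  first=0(d) contributes 72
  first=1(f) contributes 36
  first=3(e) contributes 27
|[w]| = 135

135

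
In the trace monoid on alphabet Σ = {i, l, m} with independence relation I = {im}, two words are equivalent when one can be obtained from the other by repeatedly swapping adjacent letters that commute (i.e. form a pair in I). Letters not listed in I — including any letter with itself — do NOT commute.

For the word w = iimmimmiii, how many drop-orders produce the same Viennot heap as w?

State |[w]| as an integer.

drop 0:i onto floor
drop 1:i onto {0:i}
drop 2:m onto floor
drop 3:m onto {2:m}
drop 4:i onto {1:i}
drop 5:m onto {3:m}
drop 6:m onto {5:m}
drop 7:i onto {4:i}
drop 8:i onto {7:i}
drop 9:i onto {8:i}
ground layer = {0:i, 2:m}
drop-orders for the pieces not yet dropped (sum over which currently-grounded one goes next):
  1 to go: {6} 1  {9} 1
  2 to go: {5,6} 1  {6,9} 2  {8,9} 1
  3 to go: {3,5,6} 1  {5,6,9} 3  {6,8,9} 3  {7,8,9} 1
  4 to go: {2,3,5,6} 1  {3,5,6,9} 4  {4,7,8,9} 1  {5,6,8,9} 6  {6,7,8,9} 4
  5 to go: {1,4,7,8,9} 1  {2,3,5,6,9} 5  {3,5,6,8,9} 10  {4,6,7,8,9} 5  {5,6,7,8,9} 10
  6 to go: {0,1,4,7,8,9} 1  {1,4,6,7,8,9} 6  {2,3,5,6,8,9} 15  {3,5,6,7,8,9} 20  {4,5,6,7,8,9} 15
  7 to go: {0,1,4,6,7,8,9} 7  {1,4,5,6,7,8,9} 21  {2,3,5,6,7,8,9} 35  {3,4,5,6,7,8,9} 35
  8 to go: {0,1,4,5,6,7,8,9} 28  {1,3,4,5,6,7,8,9} 56  {2,3,4,5,6,7,8,9} 70
  if 0:i drops first: 126 orders
  if 2:m drops first: 84 orders
heap linearizations: 210

210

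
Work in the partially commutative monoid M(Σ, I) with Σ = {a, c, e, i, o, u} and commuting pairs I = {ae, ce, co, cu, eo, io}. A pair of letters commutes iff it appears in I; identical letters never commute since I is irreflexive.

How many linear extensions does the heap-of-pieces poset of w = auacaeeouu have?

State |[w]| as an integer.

15

piece 0:a — minimal
piece 1:u rests on {0:a}
piece 2:a rests on {1:u}
piece 3:c rests on {2:a}
piece 4:a rests on {3:c}
piece 5:e rests on {1:u}
piece 6:e rests on {5:e}
piece 7:o rests on {4:a}
piece 8:u rests on {6:e, 7:o}
piece 9:u rests on {8:u}
minimal pieces: {0:a}
ways to finish when only these pieces remain (= sum over removing one remaining piece with nothing left below it):
  1 left: {9}→1
  2 left: {8,9}→1
  3 left: {6,8,9}→1  {7,8,9}→1
  4 left: {4,7,8,9}→1  {5,6,8,9}→1  {6,7,8,9}→2
  5 left: {3,4,7,8,9}→1  {4,6,7,8,9}→3  {5,6,7,8,9}→3
  6 left: {2,3,4,7,8,9}→1  {3,4,6,7,8,9}→4  {4,5,6,7,8,9}→6
  7 left: {2,3,4,6,7,8,9}→5  {3,4,5,6,7,8,9}→10
  8 left: {2,3,4,5,6,7,8,9}→15
  placing 0:a first → 15 extensions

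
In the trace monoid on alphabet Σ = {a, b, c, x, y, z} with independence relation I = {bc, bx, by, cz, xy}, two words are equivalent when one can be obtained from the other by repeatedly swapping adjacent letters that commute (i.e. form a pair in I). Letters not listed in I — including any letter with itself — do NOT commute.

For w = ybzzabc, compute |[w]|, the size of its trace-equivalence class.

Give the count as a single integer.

drop 0:y onto floor
drop 1:b onto floor
drop 2:z onto {0:y, 1:b}
drop 3:z onto {2:z}
drop 4:a onto {3:z}
drop 5:b onto {4:a}
drop 6:c onto {4:a}
ground layer = {0:y, 1:b}
drop-orders for the pieces not yet dropped (sum over which currently-grounded one goes next):
  1 to go: {5} 1  {6} 1
  2 to go: {5,6} 2
  3 to go: {4,5,6} 2
  4 to go: {3,4,5,6} 2
  5 to go: {2,3,4,5,6} 2
  if 0:y drops first: 2 orders
  if 1:b drops first: 2 orders
heap linearizations: 4

4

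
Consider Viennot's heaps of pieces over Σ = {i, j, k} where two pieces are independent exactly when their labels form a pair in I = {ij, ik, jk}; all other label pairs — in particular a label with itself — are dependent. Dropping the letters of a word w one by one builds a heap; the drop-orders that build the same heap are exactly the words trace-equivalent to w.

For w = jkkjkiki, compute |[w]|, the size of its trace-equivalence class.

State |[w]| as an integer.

420

drop 0:j onto floor
drop 1:k onto floor
drop 2:k onto {1:k}
drop 3:j onto {0:j}
drop 4:k onto {2:k}
drop 5:i onto floor
drop 6:k onto {4:k}
drop 7:i onto {5:i}
ground layer = {0:j, 1:k, 5:i}
drop-orders for the pieces not yet dropped (sum over which currently-grounded one goes next):
  1 to go: {3} 1  {6} 1  {7} 1
  2 to go: {0,3} 1  {3,6} 2  {3,7} 2  {4,6} 1  {5,7} 1  {6,7} 2
  3 to go: {0,3,6} 3  {0,3,7} 3  {2,4,6} 1  {3,4,6} 3  {3,5,7} 3  {3,6,7} 6  {4,6,7} 3  {5,6,7} 3
  4 to go: {0,3,4,6} 6  {0,3,5,7} 6  {0,3,6,7} 12  {1,2,4,6} 1  {2,3,4,6} 4  {2,4,6,7} 4  {3,4,6,7} 12  {3,5,6,7} 12  {4,5,6,7} 6
  5 to go: {0,2,3,4,6} 10  {0,3,4,6,7} 30  {0,3,5,6,7} 30  {1,2,3,4,6} 5  {1,2,4,6,7} 5  {2,3,4,6,7} 20  {2,4,5,6,7} 10  {3,4,5,6,7} 30
  6 to go: {0,1,2,3,4,6} 15  {0,2,3,4,6,7} 60  {0,3,4,5,6,7} 90  {1,2,3,4,6,7} 30  {1,2,4,5,6,7} 15  {2,3,4,5,6,7} 60
  if 0:j drops first: 105 orders
  if 1:k drops first: 210 orders
  if 5:i drops first: 105 orders
heap linearizations: 420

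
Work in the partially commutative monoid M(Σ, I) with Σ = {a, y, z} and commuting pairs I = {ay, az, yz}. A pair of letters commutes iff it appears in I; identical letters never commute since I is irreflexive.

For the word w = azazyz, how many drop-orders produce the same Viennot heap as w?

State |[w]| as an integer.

#0=a has no predecessor
#1=z has no predecessor
#2=a depends on [0:a]
#3=z depends on [1:z]
#4=y has no predecessor
#5=z depends on [3:z]
sources: [0:a, 1:z, 4:y]
N(rest) = Σ N(rest − s) over sources s of rest; N(one piece) = 1:
  size 1 → [2]=1  [4]=1  [5]=1
  size 2 → [0,2]=1  [2,4]=2  [2,5]=2  [3,5]=1  [4,5]=2
  size 3 → [0,2,4]=3  [0,2,5]=3  [1,3,5]=1  [2,3,5]=3  [2,4,5]=6  [3,4,5]=3
  size 4 → [0,2,3,5]=6  [0,2,4,5]=12  [1,2,3,5]=4  [1,3,4,5]=4  [2,3,4,5]=12
  first=0(a) contributes 20
  first=1(z) contributes 30
  first=4(y) contributes 10
|[w]| = 60

60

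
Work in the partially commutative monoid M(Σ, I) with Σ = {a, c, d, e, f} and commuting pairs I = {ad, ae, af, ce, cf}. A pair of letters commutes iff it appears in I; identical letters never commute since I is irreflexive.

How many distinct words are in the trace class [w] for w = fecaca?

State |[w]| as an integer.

#0=f has no predecessor
#1=e depends on [0:f]
#2=c has no predecessor
#3=a depends on [2:c]
#4=c depends on [3:a]
#5=a depends on [4:c]
sources: [0:f, 2:c]
N(rest) = Σ N(rest − s) over sources s of rest; N(one piece) = 1:
  size 1 → [1]=1  [5]=1
  size 2 → [0,1]=1  [1,5]=2  [4,5]=1
  size 3 → [0,1,5]=3  [1,4,5]=3  [3,4,5]=1
  size 4 → [0,1,4,5]=6  [1,3,4,5]=4  [2,3,4,5]=1
  first=0(f) contributes 5
  first=2(c) contributes 10
|[w]| = 15

15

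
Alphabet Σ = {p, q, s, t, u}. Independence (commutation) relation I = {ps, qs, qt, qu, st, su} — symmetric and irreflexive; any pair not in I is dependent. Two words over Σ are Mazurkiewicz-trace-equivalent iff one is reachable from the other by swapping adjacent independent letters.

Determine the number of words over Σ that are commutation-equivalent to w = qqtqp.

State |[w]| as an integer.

4

drop 0:q onto floor
drop 1:q onto {0:q}
drop 2:t onto floor
drop 3:q onto {1:q}
drop 4:p onto {2:t, 3:q}
ground layer = {0:q, 2:t}
drop-orders for the pieces not yet dropped (sum over which currently-grounded one goes next):
  1 to go: {4} 1
  2 to go: {2,4} 1  {3,4} 1
  3 to go: {1,3,4} 1  {2,3,4} 2
  if 0:q drops first: 3 orders
  if 2:t drops first: 1 orders
heap linearizations: 4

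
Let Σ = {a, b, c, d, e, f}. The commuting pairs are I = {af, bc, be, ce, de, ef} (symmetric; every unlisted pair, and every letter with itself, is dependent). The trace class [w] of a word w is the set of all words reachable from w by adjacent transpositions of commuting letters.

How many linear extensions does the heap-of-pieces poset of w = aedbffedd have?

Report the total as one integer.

28

#0=a has no predecessor
#1=e depends on [0:a]
#2=d depends on [0:a]
#3=b depends on [2:d]
#4=f depends on [3:b]
#5=f depends on [4:f]
#6=e depends on [1:e]
#7=d depends on [5:f]
#8=d depends on [7:d]
sources: [0:a]
N(rest) = Σ N(rest − s) over sources s of rest; N(one piece) = 1:
  size 1 → [6]=1  [8]=1
  size 2 → [1,6]=1  [6,8]=2  [7,8]=1
  size 3 → [1,6,8]=3  [5,7,8]=1  [6,7,8]=3
  size 4 → [1,6,7,8]=6  [4,5,7,8]=1  [5,6,7,8]=4
  size 5 → [1,5,6,7,8]=10  [3,4,5,7,8]=1  [4,5,6,7,8]=5
  size 6 → [1,4,5,6,7,8]=15  [2,3,4,5,7,8]=1  [3,4,5,6,7,8]=6
  size 7 → [1,3,4,5,6,7,8]=21  [2,3,4,5,6,7,8]=7
  first=0(a) contributes 28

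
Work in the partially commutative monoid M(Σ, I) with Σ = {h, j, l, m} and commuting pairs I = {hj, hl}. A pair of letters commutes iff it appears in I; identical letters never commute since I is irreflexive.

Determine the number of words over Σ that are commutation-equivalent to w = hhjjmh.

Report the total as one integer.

6

#0=h has no predecessor
#1=h depends on [0:h]
#2=j has no predecessor
#3=j depends on [2:j]
#4=m depends on [1:h, 3:j]
#5=h depends on [4:m]
sources: [0:h, 2:j]
N(rest) = Σ N(rest − s) over sources s of rest; N(one piece) = 1:
  size 1 → [5]=1
  size 2 → [4,5]=1
  size 3 → [1,4,5]=1  [3,4,5]=1
  size 4 → [0,1,4,5]=1  [1,3,4,5]=2  [2,3,4,5]=1
  first=0(h) contributes 3
  first=2(j) contributes 3
|[w]| = 6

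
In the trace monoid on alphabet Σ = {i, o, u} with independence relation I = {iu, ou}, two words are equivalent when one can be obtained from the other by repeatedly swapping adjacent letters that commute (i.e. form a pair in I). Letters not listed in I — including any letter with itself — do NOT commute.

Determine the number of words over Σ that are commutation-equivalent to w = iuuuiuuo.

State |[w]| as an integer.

drop 0:i onto floor
drop 1:u onto floor
drop 2:u onto {1:u}
drop 3:u onto {2:u}
drop 4:i onto {0:i}
drop 5:u onto {3:u}
drop 6:u onto {5:u}
drop 7:o onto {4:i}
ground layer = {0:i, 1:u}
drop-orders for the pieces not yet dropped (sum over which currently-grounded one goes next):
  1 to go: {6} 1  {7} 1
  2 to go: {4,7} 1  {5,6} 1  {6,7} 2
  3 to go: {0,4,7} 1  {3,5,6} 1  {4,6,7} 3  {5,6,7} 3
  4 to go: {0,4,6,7} 4  {2,3,5,6} 1  {3,5,6,7} 4  {4,5,6,7} 6
  5 to go: {0,4,5,6,7} 10  {1,2,3,5,6} 1  {2,3,5,6,7} 5  {3,4,5,6,7} 10
  6 to go: {0,3,4,5,6,7} 20  {1,2,3,5,6,7} 6  {2,3,4,5,6,7} 15
  if 0:i drops first: 21 orders
  if 1:u drops first: 35 orders
heap linearizations: 56

56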